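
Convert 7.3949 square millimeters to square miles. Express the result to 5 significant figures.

2.8552 × 10^-12 square miles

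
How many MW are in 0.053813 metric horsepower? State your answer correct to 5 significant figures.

1 PS = 0.000735499 MW.
0.053813 × 0.000735499 ≈ 3.9579e-5 MW.

3.9579e-5 MW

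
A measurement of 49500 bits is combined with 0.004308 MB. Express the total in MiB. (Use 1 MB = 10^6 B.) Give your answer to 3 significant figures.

0.0100 mebibytes

49500 bit = 0.00590086 MiB and 0.004308 MB = 0.00410843 MiB.
0.00590086 + 0.00410843 ≈ 0.0100 MiB.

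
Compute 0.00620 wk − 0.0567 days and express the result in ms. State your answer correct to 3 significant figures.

-1.15e+6 ms

0.00620 wk = 3.74976e+6 ms and 0.0567 d = 4.89888e+6 ms.
3.74976e+6 − 4.89888e+6 ≈ -1.15e+6 ms.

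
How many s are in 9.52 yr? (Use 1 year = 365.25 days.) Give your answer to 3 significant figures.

3.00 × 10^8 s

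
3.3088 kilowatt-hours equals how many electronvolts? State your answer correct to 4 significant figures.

1 kilowatt-hour = 2.24694e+25 eV.
3.3088 × 2.24694e+25 ≈ 7.435e+25 eV.

7.435e+25 electronvolts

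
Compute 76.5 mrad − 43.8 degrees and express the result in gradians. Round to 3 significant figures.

76.5 mrad = 4.87014 grad and 43.8 ° = 48.6667 grad.
4.87014 − 48.6667 ≈ -43.8 grad.

-43.8 gradians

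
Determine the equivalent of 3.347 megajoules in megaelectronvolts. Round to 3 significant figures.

1 megajoule = 6.24151e+18 megaelectronvolts.
So 3.347 × 6.24151e+18 ≈ 2.09e+19 MeV.

2.09e+19 megaelectronvolts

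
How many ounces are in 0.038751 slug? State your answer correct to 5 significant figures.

19.948 oz

1 slug = 514.785 oz.
So 0.038751 × 514.785 ≈ 19.948 oz.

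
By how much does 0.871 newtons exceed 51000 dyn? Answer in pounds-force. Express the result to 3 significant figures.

0.871 N = 0.195809 lbf and 51000 dyn = 0.114653 lbf.
0.195809 − 0.114653 ≈ 0.0812 lbf.

0.0812 lbf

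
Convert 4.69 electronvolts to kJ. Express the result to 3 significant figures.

7.51 × 10^-22 kilojoules

1 eV = 1.60218 × 10^-22 kJ.
Then 4.69 × 1.60218 × 10^-22 ≈ 7.51 × 10^-22 kJ.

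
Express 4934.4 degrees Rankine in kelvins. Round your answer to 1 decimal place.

2741.3 K

°R = K × 9/5.
Applying the formula gives 2741.3 K.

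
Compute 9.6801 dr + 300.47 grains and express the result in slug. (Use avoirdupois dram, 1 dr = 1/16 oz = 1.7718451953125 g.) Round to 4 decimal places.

0.0025 slug

9.6801 dr = 0.00117526 slug and 300.47 gr = 0.00133413 slug.
0.00117526 + 0.00133413 ≈ 0.0025 slug.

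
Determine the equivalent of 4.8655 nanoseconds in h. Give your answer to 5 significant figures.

1.3515e-12 hours

1 nanosecond = 2.77778e-13 hours.
4.8655 × 2.77778e-13 ≈ 1.3515e-12 h.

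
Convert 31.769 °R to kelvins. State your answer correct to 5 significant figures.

17.649 kelvins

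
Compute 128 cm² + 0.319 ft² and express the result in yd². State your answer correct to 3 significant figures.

0.0508 yd²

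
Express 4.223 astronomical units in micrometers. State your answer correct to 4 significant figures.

6.318 × 10^17 micrometers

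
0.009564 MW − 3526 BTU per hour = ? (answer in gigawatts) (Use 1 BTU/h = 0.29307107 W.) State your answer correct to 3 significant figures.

8.53 × 10^-6 GW

0.009564 MW = 9.56400 × 10^-6 GW and 3526 BTU/h = 1.03337 × 10^-6 GW.
9.56400 × 10^-6 − 1.03337 × 10^-6 ≈ 8.53 × 10^-6 GW.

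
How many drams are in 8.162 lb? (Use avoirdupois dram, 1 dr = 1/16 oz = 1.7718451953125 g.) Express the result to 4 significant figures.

2089 drams

1 lb = 256.000 dr.
So 8.162 × 256.000 ≈ 2089 dr.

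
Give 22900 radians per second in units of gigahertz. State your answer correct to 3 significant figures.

3.64e-6 GHz

1 radian per second = 1.59155e-10 gigahertz.
So 22900 × 1.59155e-10 ≈ 3.64e-6 GHz.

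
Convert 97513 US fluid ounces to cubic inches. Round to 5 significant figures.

1 US fluid ounce = 1.80469 in³.
So 97513 × 1.80469 ≈ 175980 in³.

175980 cubic inches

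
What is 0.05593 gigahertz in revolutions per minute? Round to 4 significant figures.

3.356e+9 revolutions per minute

1 gigahertz = 6.00000e+10 revolutions per minute.
Thus 0.05593 × 6.00000e+10 ≈ 3.356e+9 rpm.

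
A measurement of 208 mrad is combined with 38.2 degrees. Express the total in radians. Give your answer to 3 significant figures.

0.875 radians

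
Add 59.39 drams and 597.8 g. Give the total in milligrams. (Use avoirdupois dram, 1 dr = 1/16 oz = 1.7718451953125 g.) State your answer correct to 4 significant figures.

59.39 dr = 105230 mg and 597.8 g = 597800 mg.
105230 + 597800 ≈ 703000 mg.

703000 milligrams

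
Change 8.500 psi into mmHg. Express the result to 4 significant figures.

439.6 mmHg

1 psi = 51.7149 mmHg.
Thus 8.500 × 51.7149 ≈ 439.6 mmHg.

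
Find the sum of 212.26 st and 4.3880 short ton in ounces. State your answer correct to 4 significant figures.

188000 ounces

212.26 st = 47546.2 oz and 4.3880 short ton = 140416 oz.
47546.2 + 140416 ≈ 188000 oz.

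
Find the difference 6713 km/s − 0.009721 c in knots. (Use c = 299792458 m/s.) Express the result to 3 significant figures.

7.38 × 10^6 knots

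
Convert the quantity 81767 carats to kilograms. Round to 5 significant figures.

16.353 kilograms

1 ct = 0.000200000 kg.
81767 × 0.000200000 ≈ 16.353 kg.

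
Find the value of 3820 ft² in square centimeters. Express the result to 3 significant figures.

1 square foot = 929.030 cm².
Then 3820 × 929.030 ≈ 3.55e+6 cm².

3.55e+6 square centimeters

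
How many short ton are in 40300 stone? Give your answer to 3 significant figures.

1 st = 0.00700000 short tons.
So 40300 × 0.00700000 ≈ 282 short ton.

282 short tons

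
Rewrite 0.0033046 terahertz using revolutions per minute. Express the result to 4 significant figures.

1.983e+11 revolutions per minute

1 THz = 6.00000e+13 revolutions per minute.
Then 0.0033046 × 6.00000e+13 ≈ 1.983e+11 rpm.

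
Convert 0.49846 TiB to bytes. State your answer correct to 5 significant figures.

5.4806 × 10^11 B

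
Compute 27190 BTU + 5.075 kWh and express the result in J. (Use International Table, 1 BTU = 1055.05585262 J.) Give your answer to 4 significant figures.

4.696e+7 joules

27190 BTU = 2.86870e+7 J and 5.075 kWh = 1.82700e+7 J.
2.86870e+7 + 1.82700e+7 ≈ 4.696e+7 J.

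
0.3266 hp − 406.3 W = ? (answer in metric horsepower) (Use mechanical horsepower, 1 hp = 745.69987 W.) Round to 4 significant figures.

0.3266 hp = 0.331130 PS and 406.3 W = 0.552414 PS.
0.331130 − 0.552414 ≈ -0.2213 PS.

-0.2213 PS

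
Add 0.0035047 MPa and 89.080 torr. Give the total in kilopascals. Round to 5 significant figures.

0.0035047 MPa = 3.50470 kPa and 89.080 torr = 11.8764 kPa.
3.50470 + 11.8764 ≈ 15.381 kPa.

15.381 kilopascals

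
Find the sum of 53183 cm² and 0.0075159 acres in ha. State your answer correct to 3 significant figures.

0.00357 hectares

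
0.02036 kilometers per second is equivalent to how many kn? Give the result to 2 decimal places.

39.58 knots

1 km/s = 1943.84 kn.
Thus 0.02036 × 1943.84 ≈ 39.58 kn.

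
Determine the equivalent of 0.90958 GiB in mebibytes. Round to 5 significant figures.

931.41 MiB

1 GiB = 1024.00 mebibytes.
Then 0.90958 × 1024.00 ≈ 931.41 MiB.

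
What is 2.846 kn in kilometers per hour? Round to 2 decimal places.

5.27 km/h

1 knot = 1.85200 kilometers per hour.
Then 2.846 × 1.85200 ≈ 5.27 km/h.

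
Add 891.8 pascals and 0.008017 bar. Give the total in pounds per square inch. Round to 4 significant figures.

0.2456 psi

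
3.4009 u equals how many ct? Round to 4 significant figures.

2.824 × 10^-23 carats

1 atomic mass unit = 8.30270 × 10^-24 ct.
Then 3.4009 × 8.30270 × 10^-24 ≈ 2.824 × 10^-23 ct.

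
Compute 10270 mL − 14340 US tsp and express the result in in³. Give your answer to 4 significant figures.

10270 mL = 626.714 in³ and 14340 US tsp = 4313.20 in³.
626.714 − 4313.20 ≈ -3686 in³.

-3686 in³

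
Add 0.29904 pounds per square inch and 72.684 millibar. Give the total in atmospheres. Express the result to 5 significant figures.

0.092082 atm

0.29904 psi = 0.0203485 atm and 72.684 mbar = 0.0717335 atm.
0.0203485 + 0.0717335 ≈ 0.092082 atm.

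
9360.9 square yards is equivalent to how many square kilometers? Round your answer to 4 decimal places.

0.0078 square kilometers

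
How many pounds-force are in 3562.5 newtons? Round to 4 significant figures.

800.9 lbf

1 N = 0.224809 lbf.
Thus 3562.5 × 0.224809 ≈ 800.9 lbf.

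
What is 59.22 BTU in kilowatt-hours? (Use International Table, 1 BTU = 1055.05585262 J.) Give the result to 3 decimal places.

0.017 kWh

1 British thermal unit = 0.000293071 kWh.
Then 59.22 × 0.000293071 ≈ 0.017 kWh.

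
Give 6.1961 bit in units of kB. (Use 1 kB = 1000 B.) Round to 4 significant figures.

0.0007745 kB

1 bit = 0.000125000 kB.
So 6.1961 × 0.000125000 ≈ 0.0007745 kB.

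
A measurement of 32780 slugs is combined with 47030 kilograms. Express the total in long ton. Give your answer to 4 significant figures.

517.1 long ton

32780 slug = 470.833 long ton and 47030 kg = 46.2872 long ton.
470.833 + 46.2872 ≈ 517.1 long ton.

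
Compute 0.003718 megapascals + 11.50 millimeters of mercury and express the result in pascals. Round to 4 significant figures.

5251 pascals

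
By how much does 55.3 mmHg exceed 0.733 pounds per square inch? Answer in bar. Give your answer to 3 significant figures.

55.3 mmHg = 0.0737273 bar and 0.733 psi = 0.0505386 bar.
0.0737273 − 0.0505386 ≈ 0.0232 bar.

0.0232 bar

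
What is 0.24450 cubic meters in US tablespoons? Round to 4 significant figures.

1 cubic meter = 67628.0 US tablespoons.
0.24450 × 67628.0 ≈ 16540 US tbsp.

16540 US tbsp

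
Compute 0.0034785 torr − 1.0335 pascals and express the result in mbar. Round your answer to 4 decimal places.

0.0034785 torr = 0.00463762 mbar and 1.0335 Pa = 0.0103350 mbar.
0.00463762 − 0.0103350 ≈ -0.0057 mbar.

-0.0057 mbar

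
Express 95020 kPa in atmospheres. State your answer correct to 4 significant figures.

937.8 atm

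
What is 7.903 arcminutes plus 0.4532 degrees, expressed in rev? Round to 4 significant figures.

0.001625 rev

7.903 arcmin = 0.000365880 rev and 0.4532 ° = 0.00125889 rev.
0.000365880 + 0.00125889 ≈ 0.001625 rev.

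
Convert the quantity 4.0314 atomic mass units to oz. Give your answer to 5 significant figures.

2.3613e-25 oz

1 u = 5.85738e-26 ounces.
Thus 4.0314 × 5.85738e-26 ≈ 2.3613e-25 oz.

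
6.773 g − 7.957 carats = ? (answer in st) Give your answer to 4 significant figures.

6.773 g = 0.00106656 st and 7.957 ct = 0.000250603 st.
0.00106656 − 0.000250603 ≈ 0.0008160 st.

0.0008160 st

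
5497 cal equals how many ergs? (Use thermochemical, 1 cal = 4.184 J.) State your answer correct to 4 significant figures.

1 cal = 4.18400e+7 erg.
So 5497 × 4.18400e+7 ≈ 2.300e+11 erg.

2.300e+11 ergs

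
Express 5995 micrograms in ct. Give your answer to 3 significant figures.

1 microgram = 5.00000 × 10^-6 ct.
Then 5995 × 5.00000 × 10^-6 ≈ 0.0300 ct.

0.0300 carats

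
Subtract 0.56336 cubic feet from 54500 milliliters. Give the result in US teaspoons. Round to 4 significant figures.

7821 US tsp

54500 mL = 11057.2 US tsp and 0.56336 ft³ = 3236.53 US tsp.
11057.2 − 3236.53 ≈ 7821 US tsp.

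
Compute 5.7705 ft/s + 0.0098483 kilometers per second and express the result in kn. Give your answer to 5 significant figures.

22.562 kn

5.7705 ft/s = 3.418928 kn and 0.0098483 km/s = 19.14356 kn.
3.418928 + 19.14356 ≈ 22.562 kn.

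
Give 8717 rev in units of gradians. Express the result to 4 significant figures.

1 revolution = 400.000 grad.
Then 8717 × 400.000 ≈ 3.487e+6 grad.

3.487e+6 grad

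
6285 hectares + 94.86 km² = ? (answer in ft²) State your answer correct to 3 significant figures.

1.70 × 10^9 ft²

6285 ha = 6.76512 × 10^8 ft² and 94.86 km² = 1.02106 × 10^9 ft².
6.76512 × 10^8 + 1.02106 × 10^9 ≈ 1.70 × 10^9 ft².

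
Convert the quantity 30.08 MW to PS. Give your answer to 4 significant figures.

1 MW = 1359.62 metric horsepower.
Then 30.08 × 1359.62 ≈ 40900 PS.

40900 PS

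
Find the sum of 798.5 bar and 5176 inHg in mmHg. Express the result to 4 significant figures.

730400 mmHg

798.5 bar = 598924 mmHg and 5176 inHg = 131470 mmHg.
598924 + 131470 ≈ 730400 mmHg.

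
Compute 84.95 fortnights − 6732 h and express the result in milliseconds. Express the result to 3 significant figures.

7.85 × 10^10 ms

84.95 fortnight = 1.02756 × 10^11 ms and 6732 h = 2.42352 × 10^10 ms.
1.02756 × 10^11 − 2.42352 × 10^10 ≈ 7.85 × 10^10 ms.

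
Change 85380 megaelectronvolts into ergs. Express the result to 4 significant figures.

1 MeV = 1.60218e-6 erg.
So 85380 × 1.60218e-6 ≈ 0.1368 erg.

0.1368 erg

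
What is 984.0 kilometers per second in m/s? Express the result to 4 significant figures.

1 km/s = 1000.00 m/s.
Then 984.0 × 1000.00 ≈ 984000 m/s.

984000 meters per second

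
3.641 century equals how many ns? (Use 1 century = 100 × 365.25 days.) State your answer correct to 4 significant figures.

1 century = 3.15576 × 10^18 nanoseconds.
So 3.641 × 3.15576 × 10^18 ≈ 1.149 × 10^19 ns.

1.149 × 10^19 ns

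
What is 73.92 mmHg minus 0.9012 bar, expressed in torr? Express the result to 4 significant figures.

73.92 mmHg = 73.9200 torr and 0.9012 bar = 675.956 torr.
73.9200 − 675.956 ≈ -602.0 torr.

-602.0 torr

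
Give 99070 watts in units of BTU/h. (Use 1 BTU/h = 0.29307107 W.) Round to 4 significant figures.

338000 BTU per hour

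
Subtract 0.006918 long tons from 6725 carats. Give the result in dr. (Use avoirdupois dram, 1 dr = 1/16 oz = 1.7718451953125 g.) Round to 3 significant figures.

-3210 drams

6725 ct = 759.096 dr and 0.006918 long ton = 3967.06 dr.
759.096 − 3967.06 ≈ -3210 dr.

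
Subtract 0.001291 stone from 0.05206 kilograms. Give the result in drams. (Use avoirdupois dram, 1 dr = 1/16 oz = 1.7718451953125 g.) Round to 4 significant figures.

24.75 drams

0.05206 kg = 29.3818 dr and 0.001291 st = 4.62694 dr.
29.3818 − 4.62694 ≈ 24.75 dr.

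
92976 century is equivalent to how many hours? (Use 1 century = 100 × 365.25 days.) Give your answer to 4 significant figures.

8.150e+10 h

1 century = 876600 hours.
So 92976 × 876600 ≈ 8.150e+10 h.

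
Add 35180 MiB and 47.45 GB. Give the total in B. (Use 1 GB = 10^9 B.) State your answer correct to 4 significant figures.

8.434e+10 bytes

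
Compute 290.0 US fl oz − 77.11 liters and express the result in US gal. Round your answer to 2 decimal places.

-18.10 US gal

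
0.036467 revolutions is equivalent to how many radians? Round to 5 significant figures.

0.22913 rad

1 revolution = 6.28319 radians.
Thus 0.036467 × 6.28319 ≈ 0.22913 rad.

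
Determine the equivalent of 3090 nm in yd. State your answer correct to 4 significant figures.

3.379e-6 yards

1 nanometer = 1.09361e-9 yards.
So 3090 × 1.09361e-9 ≈ 3.379e-6 yd.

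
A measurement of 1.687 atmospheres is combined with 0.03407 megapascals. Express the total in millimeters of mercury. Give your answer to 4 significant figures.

1.687 atm = 1282.12 mmHg and 0.03407 MPa = 255.546 mmHg.
1282.12 + 255.546 ≈ 1538 mmHg.

1538 mmHg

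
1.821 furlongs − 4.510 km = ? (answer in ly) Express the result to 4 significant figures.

-4.380e-13 ly

1.821 furlong = 3.87208e-14 ly and 4.510 km = 4.76707e-13 ly.
3.87208e-14 − 4.76707e-13 ≈ -4.380e-13 ly.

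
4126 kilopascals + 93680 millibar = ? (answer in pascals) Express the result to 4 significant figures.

1.349e+7 Pa

4126 kPa = 4.12600e+6 Pa and 93680 mbar = 9.36800e+6 Pa.
4.12600e+6 + 9.36800e+6 ≈ 1.349e+7 Pa.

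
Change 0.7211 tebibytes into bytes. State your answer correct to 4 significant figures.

1 tebibyte = 1.09951 × 10^12 B.
0.7211 × 1.09951 × 10^12 ≈ 7.929 × 10^11 B.

7.929 × 10^11 B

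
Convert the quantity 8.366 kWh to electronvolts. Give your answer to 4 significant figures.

1.880 × 10^26 eV

1 kilowatt-hour = 2.24694 × 10^25 eV.
So 8.366 × 2.24694 × 10^25 ≈ 1.880 × 10^26 eV.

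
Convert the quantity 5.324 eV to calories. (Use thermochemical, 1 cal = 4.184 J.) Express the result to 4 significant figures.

2.039e-19 cal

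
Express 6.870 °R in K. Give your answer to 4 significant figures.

3.817 kelvins

°R = K × 9/5.
Applying the formula gives 3.817 K.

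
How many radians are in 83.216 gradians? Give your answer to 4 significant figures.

1 gradian = 0.0157080 rad.
Thus 83.216 × 0.0157080 ≈ 1.307 rad.

1.307 rad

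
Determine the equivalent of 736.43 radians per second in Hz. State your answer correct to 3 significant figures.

117 Hz

1 radian per second = 0.159155 hertz.
736.43 × 0.159155 ≈ 117 Hz.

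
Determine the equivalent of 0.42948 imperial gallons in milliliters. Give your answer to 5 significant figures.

1 imperial gallon = 4546.09 milliliters.
Then 0.42948 × 4546.09 ≈ 1952.5 mL.

1952.5 milliliters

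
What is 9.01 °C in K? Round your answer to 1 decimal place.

282.2 kelvins

K = °C + 273.15.
Applying the formula gives 282.2 K.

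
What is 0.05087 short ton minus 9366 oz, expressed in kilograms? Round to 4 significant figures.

0.05087 short ton = 46.1485 kg and 9366 oz = 265.522 kg.
46.1485 − 265.522 ≈ -219.4 kg.

-219.4 kg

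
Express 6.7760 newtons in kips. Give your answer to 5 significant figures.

0.0015233 kip

1 newton = 0.000224809 kip.
Then 6.7760 × 0.000224809 ≈ 0.0015233 kip.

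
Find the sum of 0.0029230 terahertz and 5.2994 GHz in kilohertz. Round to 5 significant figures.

8.2224e+6 kilohertz

0.0029230 THz = 2.92300e+6 kHz and 5.2994 GHz = 5.29940e+6 kHz.
2.92300e+6 + 5.29940e+6 ≈ 8.2224e+6 kHz.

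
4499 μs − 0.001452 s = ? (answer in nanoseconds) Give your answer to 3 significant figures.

3.05e+6 nanoseconds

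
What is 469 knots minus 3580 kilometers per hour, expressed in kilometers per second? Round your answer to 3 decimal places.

-0.753 kilometers per second

469 kn = 0.241274 km/s and 3580 km/h = 0.994444 km/s.
0.241274 − 0.994444 ≈ -0.753 km/s.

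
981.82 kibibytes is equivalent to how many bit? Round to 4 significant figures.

8.043e+6 bit

1 KiB = 8192.00 bit.
Thus 981.82 × 8192.00 ≈ 8.043e+6 bit.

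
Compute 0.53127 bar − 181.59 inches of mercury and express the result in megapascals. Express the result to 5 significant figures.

-0.56181 MPa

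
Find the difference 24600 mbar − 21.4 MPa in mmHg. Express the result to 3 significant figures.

24600 mbar = 18451.5 mmHg and 21.4 MPa = 160513 mmHg.
18451.5 − 160513 ≈ -142000 mmHg.

-142000 mmHg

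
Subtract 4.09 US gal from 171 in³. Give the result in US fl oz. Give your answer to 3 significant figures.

-429 US fluid ounces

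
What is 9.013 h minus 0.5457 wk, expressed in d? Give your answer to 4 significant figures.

-3.444 d

9.013 h = 0.375542 d and 0.5457 wk = 3.81990 d.
0.375542 − 3.81990 ≈ -3.444 d.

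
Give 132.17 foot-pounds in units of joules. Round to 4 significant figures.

179.2 J

1 foot-pound = 1.35582 J.
132.17 × 1.35582 ≈ 179.2 J.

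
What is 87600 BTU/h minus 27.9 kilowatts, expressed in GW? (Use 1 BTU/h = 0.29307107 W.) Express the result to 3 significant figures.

-2.23 × 10^-6 GW

87600 BTU/h = 2.56730 × 10^-5 GW and 27.9 kW = 2.79000 × 10^-5 GW.
2.56730 × 10^-5 − 2.79000 × 10^-5 ≈ -2.23 × 10^-6 GW.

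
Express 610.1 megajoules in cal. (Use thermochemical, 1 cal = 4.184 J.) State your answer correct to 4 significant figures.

1 megajoule = 239006 calories.
Then 610.1 × 239006 ≈ 1.458e+8 cal.

1.458e+8 calories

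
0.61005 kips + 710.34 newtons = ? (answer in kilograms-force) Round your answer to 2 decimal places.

0.61005 kip = 276.714 kgf and 710.34 N = 72.4345 kgf.
276.714 + 72.4345 ≈ 349.15 kgf.

349.15 kgf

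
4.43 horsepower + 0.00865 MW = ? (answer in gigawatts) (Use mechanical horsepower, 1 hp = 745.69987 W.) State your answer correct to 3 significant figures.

4.43 hp = 3.30345e-6 GW and 0.00865 MW = 8.65000e-6 GW.
3.30345e-6 + 8.65000e-6 ≈ 1.20e-5 GW.

1.20e-5 gigawatts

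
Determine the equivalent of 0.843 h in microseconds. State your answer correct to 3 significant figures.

3.03e+9 microseconds

1 h = 3.60000e+9 microseconds.
0.843 × 3.60000e+9 ≈ 3.03e+9 μs.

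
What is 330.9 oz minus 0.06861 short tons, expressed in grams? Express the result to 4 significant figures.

330.9 oz = 9380.86 g and 0.06861 short ton = 62241.9 g.
9380.86 − 62241.9 ≈ -52860 g.

-52860 grams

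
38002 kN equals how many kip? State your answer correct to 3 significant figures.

8540 kips

1 kN = 0.224809 kips.
Thus 38002 × 0.224809 ≈ 8540 kip.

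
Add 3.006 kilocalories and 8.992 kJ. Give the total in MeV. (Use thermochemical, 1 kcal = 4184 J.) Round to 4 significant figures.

1.346 × 10^17 megaelectronvolts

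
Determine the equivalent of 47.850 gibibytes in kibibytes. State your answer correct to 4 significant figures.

5.017 × 10^7 kibibytes

1 GiB = 1.04858 × 10^6 KiB.
Thus 47.850 × 1.04858 × 10^6 ≈ 5.017 × 10^7 KiB.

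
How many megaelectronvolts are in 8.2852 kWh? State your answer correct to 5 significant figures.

1.8616 × 10^20 megaelectronvolts

1 kilowatt-hour = 2.24694 × 10^19 MeV.
Then 8.2852 × 2.24694 × 10^19 ≈ 1.8616 × 10^20 MeV.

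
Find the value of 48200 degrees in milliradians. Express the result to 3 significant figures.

841000 milliradians

1 ° = 17.4533 milliradians.
So 48200 × 17.4533 ≈ 841000 mrad.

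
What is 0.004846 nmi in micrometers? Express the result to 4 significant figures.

8.975e+6 μm

1 nautical mile = 1.85200e+9 μm.
Then 0.004846 × 1.85200e+9 ≈ 8.975e+6 μm.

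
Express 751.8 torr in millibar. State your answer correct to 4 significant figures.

1 torr = 1.33322 mbar.
Thus 751.8 × 1.33322 ≈ 1002 mbar.

1002 millibar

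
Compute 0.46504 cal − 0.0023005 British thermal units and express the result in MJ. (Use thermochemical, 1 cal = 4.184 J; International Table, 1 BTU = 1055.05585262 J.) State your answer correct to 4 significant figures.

-4.814 × 10^-7 MJ

0.46504 cal = 1.94573 × 10^-6 MJ and 0.0023005 BTU = 2.42716 × 10^-6 MJ.
1.94573 × 10^-6 − 2.42716 × 10^-6 ≈ -4.814 × 10^-7 MJ.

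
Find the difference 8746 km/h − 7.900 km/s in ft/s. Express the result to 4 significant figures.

-17950 feet per second

8746 km/h = 7970.62 ft/s and 7.900 km/s = 25918.6 ft/s.
7970.62 − 25918.6 ≈ -17950 ft/s.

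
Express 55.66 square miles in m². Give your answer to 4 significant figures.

1 square mile = 2.58999 × 10^6 square meters.
So 55.66 × 2.58999 × 10^6 ≈ 1.442 × 10^8 m².

1.442 × 10^8 square meters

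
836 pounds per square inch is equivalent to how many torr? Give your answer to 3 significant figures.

1 psi = 51.7149 torr.
Then 836 × 51.7149 ≈ 43200 torr.

43200 torr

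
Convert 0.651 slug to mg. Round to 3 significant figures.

9.50e+6 milligrams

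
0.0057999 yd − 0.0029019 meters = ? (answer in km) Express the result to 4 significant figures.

0.0057999 yd = 5.30343 × 10^-6 km and 0.0029019 m = 2.90190 × 10^-6 km.
5.30343 × 10^-6 − 2.90190 × 10^-6 ≈ 2.402 × 10^-6 km.

2.402 × 10^-6 kilometers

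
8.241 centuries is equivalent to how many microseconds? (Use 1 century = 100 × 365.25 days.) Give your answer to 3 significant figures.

1 century = 3.15576e+15 microseconds.
8.241 × 3.15576e+15 ≈ 2.60e+16 μs.

2.60e+16 μs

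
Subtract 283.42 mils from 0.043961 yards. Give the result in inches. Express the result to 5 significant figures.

1.2992 in

0.043961 yd = 1.58260 in and 283.42 mil = 0.283420 in.
1.58260 − 0.283420 ≈ 1.2992 in.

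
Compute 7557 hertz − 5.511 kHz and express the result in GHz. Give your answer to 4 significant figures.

7557 Hz = 7.55700e-6 GHz and 5.511 kHz = 5.51100e-6 GHz.
7.55700e-6 − 5.51100e-6 ≈ 2.046e-6 GHz.

2.046e-6 gigahertz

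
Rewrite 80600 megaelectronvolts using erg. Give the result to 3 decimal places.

0.129 erg

1 megaelectronvolt = 1.60218 × 10^-6 erg.
Then 80600 × 1.60218 × 10^-6 ≈ 0.129 erg.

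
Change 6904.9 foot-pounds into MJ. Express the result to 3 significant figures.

1 ft·lbf = 1.35582 × 10^-6 MJ.
So 6904.9 × 1.35582 × 10^-6 ≈ 0.00936 MJ.

0.00936 MJ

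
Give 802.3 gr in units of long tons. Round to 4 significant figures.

5.117 × 10^-5 long ton

1 grain = 6.37755 × 10^-8 long ton.
So 802.3 × 6.37755 × 10^-8 ≈ 5.117 × 10^-5 long ton.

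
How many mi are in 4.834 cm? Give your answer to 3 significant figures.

3.00 × 10^-5 miles

1 cm = 6.21371 × 10^-6 mi.
Then 4.834 × 6.21371 × 10^-6 ≈ 3.00 × 10^-5 mi.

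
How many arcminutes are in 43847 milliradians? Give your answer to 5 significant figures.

150730 arcmin

1 milliradian = 3.437747 arcmin.
So 43847 × 3.437747 ≈ 150730 arcmin.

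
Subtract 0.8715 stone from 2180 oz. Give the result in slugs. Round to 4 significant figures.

2180 oz = 4.23478 slug and 0.8715 st = 0.379219 slug.
4.23478 − 0.379219 ≈ 3.856 slug.

3.856 slugs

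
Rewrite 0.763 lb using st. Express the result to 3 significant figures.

0.0545 stone

1 pound = 0.0714286 stone.
Then 0.763 × 0.0714286 ≈ 0.0545 st.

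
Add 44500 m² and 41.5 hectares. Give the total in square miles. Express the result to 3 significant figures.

0.177 mi²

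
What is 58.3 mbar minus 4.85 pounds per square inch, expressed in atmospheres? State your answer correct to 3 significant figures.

58.3 mbar = 0.0575376 atm and 4.85 psi = 0.330023 atm.
0.0575376 − 0.330023 ≈ -0.272 atm.

-0.272 atmospheres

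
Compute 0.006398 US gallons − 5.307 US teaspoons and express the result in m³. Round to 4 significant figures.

-1.939 × 10^-6 m³

0.006398 US gal = 2.42191 × 10^-5 m³ and 5.307 US tsp = 2.61578 × 10^-5 m³.
2.42191 × 10^-5 − 2.61578 × 10^-5 ≈ -1.939 × 10^-6 m³.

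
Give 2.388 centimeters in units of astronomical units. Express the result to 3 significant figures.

1 centimeter = 6.68459 × 10^-14 au.
Thus 2.388 × 6.68459 × 10^-14 ≈ 1.60 × 10^-13 au.

1.60 × 10^-13 au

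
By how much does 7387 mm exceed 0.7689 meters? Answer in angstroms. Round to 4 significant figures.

6.618e+10 Å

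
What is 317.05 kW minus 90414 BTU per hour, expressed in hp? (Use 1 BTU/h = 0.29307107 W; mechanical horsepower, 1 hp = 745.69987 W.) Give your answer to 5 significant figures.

317.05 kW = 425.171 hp and 90414 BTU/h = 35.5340 hp.
425.171 − 35.5340 ≈ 389.64 hp.

389.64 horsepower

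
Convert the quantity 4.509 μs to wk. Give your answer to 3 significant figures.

7.46 × 10^-12 weeks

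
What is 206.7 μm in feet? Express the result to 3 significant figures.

1 μm = 3.28084e-6 ft.
206.7 × 3.28084e-6 ≈ 0.000678 ft.

0.000678 ft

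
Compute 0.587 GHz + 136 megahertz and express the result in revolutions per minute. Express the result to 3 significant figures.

4.34e+10 rpm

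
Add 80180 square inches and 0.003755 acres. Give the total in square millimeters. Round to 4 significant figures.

6.692 × 10^7 mm²

80180 in² = 5.17289 × 10^7 mm² and 0.003755 acre = 1.51959 × 10^7 mm².
5.17289 × 10^7 + 1.51959 × 10^7 ≈ 6.692 × 10^7 mm².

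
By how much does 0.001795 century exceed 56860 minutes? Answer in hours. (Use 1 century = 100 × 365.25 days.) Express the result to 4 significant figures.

625.8 h

0.001795 century = 1573.50 h and 56860 min = 947.667 h.
1573.50 − 947.667 ≈ 625.8 h.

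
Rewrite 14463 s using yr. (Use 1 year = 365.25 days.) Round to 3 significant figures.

1 second = 3.16881 × 10^-8 yr.
Thus 14463 × 3.16881 × 10^-8 ≈ 0.000458 yr.

0.000458 yr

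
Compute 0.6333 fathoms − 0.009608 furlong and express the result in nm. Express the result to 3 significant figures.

-7.75e+8 nm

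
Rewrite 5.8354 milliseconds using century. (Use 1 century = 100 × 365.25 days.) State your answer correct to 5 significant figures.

1.8491e-12 century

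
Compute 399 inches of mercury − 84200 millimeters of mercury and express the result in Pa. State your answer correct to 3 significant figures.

-9.87 × 10^6 pascals

399 inHg = 1.35117 × 10^6 Pa and 84200 mmHg = 1.12257 × 10^7 Pa.
1.35117 × 10^6 − 1.12257 × 10^7 ≈ -9.87 × 10^6 Pa.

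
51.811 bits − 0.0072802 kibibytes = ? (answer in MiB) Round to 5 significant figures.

-9.3322e-7 MiB

51.811 bit = 6.17635e-6 MiB and 0.0072802 KiB = 7.10957e-6 MiB.
6.17635e-6 − 7.10957e-6 ≈ -9.3322e-7 MiB.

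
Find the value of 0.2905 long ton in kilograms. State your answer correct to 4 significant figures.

295.2 kilograms

1 long ton = 1016.05 kg.
Thus 0.2905 × 1016.05 ≈ 295.2 kg.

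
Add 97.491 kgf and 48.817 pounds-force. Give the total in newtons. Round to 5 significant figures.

1173.2 newtons

97.491 kgf = 956.060 N and 48.817 lbf = 217.149 N.
956.060 + 217.149 ≈ 1173.2 N.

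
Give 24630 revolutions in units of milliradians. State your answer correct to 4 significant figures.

1.548 × 10^8 mrad

1 rev = 6283.19 milliradians.
Thus 24630 × 6283.19 ≈ 1.548 × 10^8 mrad.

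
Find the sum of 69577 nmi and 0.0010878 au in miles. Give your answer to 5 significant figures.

69577 nmi = 80067.78 mi and 0.0010878 au = 101117.3 mi.
80067.78 + 101117.3 ≈ 181190 mi.

181190 mi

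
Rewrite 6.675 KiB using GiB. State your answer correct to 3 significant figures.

6.37 × 10^-6 gibibytes

1 KiB = 9.53674 × 10^-7 gibibytes.
So 6.675 × 9.53674 × 10^-7 ≈ 6.37 × 10^-6 GiB.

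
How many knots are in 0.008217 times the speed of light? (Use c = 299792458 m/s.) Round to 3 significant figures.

1 c = 5.82750 × 10^8 kn.
Thus 0.008217 × 5.82750 × 10^8 ≈ 4.79 × 10^6 kn.

4.79 × 10^6 kn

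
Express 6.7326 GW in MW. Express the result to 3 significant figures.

6730 MW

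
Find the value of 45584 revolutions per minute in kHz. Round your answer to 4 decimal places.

1 rpm = 1.66667 × 10^-5 kHz.
So 45584 × 1.66667 × 10^-5 ≈ 0.7597 kHz.

0.7597 kHz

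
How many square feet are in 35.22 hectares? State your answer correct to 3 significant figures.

1 hectare = 107639 square feet.
So 35.22 × 107639 ≈ 3.79e+6 ft².

3.79e+6 ft²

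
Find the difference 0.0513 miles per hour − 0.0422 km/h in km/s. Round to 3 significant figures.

1.12e-5 kilometers per second

0.0513 mph = 2.29332e-5 km/s and 0.0422 km/h = 1.17222e-5 km/s.
2.29332e-5 − 1.17222e-5 ≈ 1.12e-5 km/s.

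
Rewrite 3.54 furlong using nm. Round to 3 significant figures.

1 furlong = 2.01168e+11 nm.
Then 3.54 × 2.01168e+11 ≈ 7.12e+11 nm.

7.12e+11 nm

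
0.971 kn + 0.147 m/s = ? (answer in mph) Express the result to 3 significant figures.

1.45 mph

0.971 kn = 1.11741 mph and 0.147 m/s = 0.328830 mph.
1.11741 + 0.328830 ≈ 1.45 mph.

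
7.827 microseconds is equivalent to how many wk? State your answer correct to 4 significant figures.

1.294 × 10^-11 wk

1 microsecond = 1.65344 × 10^-12 wk.
Then 7.827 × 1.65344 × 10^-12 ≈ 1.294 × 10^-11 wk.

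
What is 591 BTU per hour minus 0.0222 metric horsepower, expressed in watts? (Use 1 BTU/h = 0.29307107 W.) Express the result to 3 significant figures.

591 BTU/h = 173.205 W and 0.0222 PS = 16.3281 W.
173.205 − 16.3281 ≈ 157 W.

157 W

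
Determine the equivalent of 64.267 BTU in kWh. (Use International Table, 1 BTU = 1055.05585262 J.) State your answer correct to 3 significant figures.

1 British thermal unit = 0.000293071 kilowatt-hours.
So 64.267 × 0.000293071 ≈ 0.0188 kWh.

0.0188 kilowatt-hours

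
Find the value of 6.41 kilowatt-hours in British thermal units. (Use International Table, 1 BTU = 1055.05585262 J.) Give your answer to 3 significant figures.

21900 BTU

1 kilowatt-hour = 3412.14 British thermal units.
6.41 × 3412.14 ≈ 21900 BTU.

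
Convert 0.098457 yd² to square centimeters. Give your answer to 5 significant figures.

1 yd² = 8361.27 cm².
So 0.098457 × 8361.27 ≈ 823.23 cm².

823.23 square centimeters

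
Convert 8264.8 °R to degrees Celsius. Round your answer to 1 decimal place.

4318.4 degrees Celsius

°R = (°C + 273.15) × 9/5.
Applying the formula gives 4318.4 °C.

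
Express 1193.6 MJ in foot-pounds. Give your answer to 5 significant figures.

1 megajoule = 737562 ft·lbf.
So 1193.6 × 737562 ≈ 8.8035 × 10^8 ft·lbf.

8.8035 × 10^8 ft·lbf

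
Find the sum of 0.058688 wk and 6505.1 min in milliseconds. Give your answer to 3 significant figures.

4.26 × 10^8 ms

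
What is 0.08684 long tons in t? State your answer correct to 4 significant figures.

0.08823 metric tons

1 long ton = 1.01605 t.
0.08684 × 1.01605 ≈ 0.08823 t.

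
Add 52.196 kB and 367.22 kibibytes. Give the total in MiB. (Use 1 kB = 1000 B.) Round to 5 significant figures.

0.40839 MiB

52.196 kB = 0.0497780 MiB and 367.22 KiB = 0.358613 MiB.
0.0497780 + 0.358613 ≈ 0.40839 MiB.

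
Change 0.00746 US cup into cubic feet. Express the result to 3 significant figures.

6.23 × 10^-5 ft³

1 US cup = 0.00835503 ft³.
0.00746 × 0.00835503 ≈ 6.23 × 10^-5 ft³.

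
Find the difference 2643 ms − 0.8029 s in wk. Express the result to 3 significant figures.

2643 ms = 4.37004e-6 wk and 0.8029 s = 1.32755e-6 wk.
4.37004e-6 − 1.32755e-6 ≈ 3.04e-6 wk.

3.04e-6 wk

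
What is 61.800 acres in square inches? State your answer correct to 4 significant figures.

3.876 × 10^8 in²

1 acre = 6.27264 × 10^6 in².
So 61.800 × 6.27264 × 10^6 ≈ 3.876 × 10^8 in².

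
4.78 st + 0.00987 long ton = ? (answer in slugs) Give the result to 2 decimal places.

2.77 slugs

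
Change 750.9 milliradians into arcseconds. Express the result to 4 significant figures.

154900 arcsec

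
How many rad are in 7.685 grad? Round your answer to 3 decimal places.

0.121 rad

1 grad = 0.0157080 radians.
Thus 7.685 × 0.0157080 ≈ 0.121 rad.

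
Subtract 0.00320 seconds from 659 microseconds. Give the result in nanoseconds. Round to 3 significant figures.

659 μs = 659000 ns and 0.00320 s = 3.20000 × 10^6 ns.
659000 − 3.20000 × 10^6 ≈ -2.54 × 10^6 ns.

-2.54 × 10^6 ns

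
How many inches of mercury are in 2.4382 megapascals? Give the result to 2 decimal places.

720.00 inHg

1 megapascal = 295.300 inHg.
Thus 2.4382 × 295.300 ≈ 720.00 inHg.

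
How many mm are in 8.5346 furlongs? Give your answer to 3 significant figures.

1 furlong = 201168 millimeters.
Thus 8.5346 × 201168 ≈ 1.72e+6 mm.

1.72e+6 mm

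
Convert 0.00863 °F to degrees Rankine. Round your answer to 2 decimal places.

°R = °F + 459.67.
Applying the formula gives 459.68 °R.

459.68 °R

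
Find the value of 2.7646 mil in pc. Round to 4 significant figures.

2.276 × 10^-21 parsecs

1 mil = 8.23158 × 10^-22 pc.
So 2.7646 × 8.23158 × 10^-22 ≈ 2.276 × 10^-21 pc.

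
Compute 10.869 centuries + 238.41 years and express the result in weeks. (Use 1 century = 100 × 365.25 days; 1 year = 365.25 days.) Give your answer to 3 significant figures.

69200 wk

10.869 century = 56712.9 wk and 238.41 yr = 12439.9 wk.
56712.9 + 12439.9 ≈ 69200 wk.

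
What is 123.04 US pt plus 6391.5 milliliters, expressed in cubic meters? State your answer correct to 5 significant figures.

0.064611 cubic meters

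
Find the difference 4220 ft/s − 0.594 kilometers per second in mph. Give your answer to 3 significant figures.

4220 ft/s = 2877.27 mph and 0.594 km/s = 1328.74 mph.
2877.27 − 1328.74 ≈ 1550 mph.

1550 miles per hour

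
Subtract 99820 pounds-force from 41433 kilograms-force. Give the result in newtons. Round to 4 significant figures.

41433 kgf = 406319 N and 99820 lbf = 444021 N.
406319 − 444021 ≈ -37700 N.

-37700 N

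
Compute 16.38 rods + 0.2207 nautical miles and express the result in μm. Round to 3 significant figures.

4.91e+8 micrometers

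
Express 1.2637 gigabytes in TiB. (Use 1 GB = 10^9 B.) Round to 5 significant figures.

0.0011493 TiB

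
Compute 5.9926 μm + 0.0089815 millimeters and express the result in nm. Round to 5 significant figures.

14974 nanometers

5.9926 μm = 5992.60 nm and 0.0089815 mm = 8981.50 nm.
5992.60 + 8981.50 ≈ 14974 nm.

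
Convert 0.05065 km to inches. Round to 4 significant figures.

1994 inches

1 km = 39370.1 in.
So 0.05065 × 39370.1 ≈ 1994 in.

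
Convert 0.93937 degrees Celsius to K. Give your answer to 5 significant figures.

274.09 K

K = °C + 273.15.
Applying the formula gives 274.09 K.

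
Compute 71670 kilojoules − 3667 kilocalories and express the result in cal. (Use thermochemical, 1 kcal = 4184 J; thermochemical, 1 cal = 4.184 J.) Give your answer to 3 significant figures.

1.35e+7 calories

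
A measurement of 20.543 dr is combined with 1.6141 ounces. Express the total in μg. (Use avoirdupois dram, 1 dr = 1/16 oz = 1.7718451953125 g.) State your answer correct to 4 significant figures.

8.216e+7 micrograms

20.543 dr = 3.63990e+7 μg and 1.6141 oz = 4.57590e+7 μg.
3.63990e+7 + 4.57590e+7 ≈ 8.216e+7 μg.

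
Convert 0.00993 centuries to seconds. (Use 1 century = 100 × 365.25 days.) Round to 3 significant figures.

3.13e+7 s

1 century = 3.15576e+9 seconds.
Thus 0.00993 × 3.15576e+9 ≈ 3.13e+7 s.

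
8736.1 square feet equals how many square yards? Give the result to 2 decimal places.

970.68 yd²

1 ft² = 0.111111 square yards.
8736.1 × 0.111111 ≈ 970.68 yd².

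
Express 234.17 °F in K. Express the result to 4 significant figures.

385.5 K

K = (°F + 459.67) × 5/9.
Applying the formula gives 385.5 K.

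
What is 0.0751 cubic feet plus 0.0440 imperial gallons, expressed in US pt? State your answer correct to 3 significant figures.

0.0751 ft³ = 4.49430 US pt and 0.0440 imp gal = 0.422734 US pt.
4.49430 + 0.422734 ≈ 4.92 US pt.

4.92 US pints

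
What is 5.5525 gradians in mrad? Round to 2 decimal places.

87.22 milliradians

1 grad = 15.7080 mrad.
Thus 5.5525 × 15.7080 ≈ 87.22 mrad.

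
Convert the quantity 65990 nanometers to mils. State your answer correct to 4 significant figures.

2.598 mil

1 nm = 3.93701 × 10^-5 mil.
65990 × 3.93701 × 10^-5 ≈ 2.598 mil.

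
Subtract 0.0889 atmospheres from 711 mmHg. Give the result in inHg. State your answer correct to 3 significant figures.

711 mmHg = 27.9921 inHg and 0.0889 atm = 2.66000 inHg.
27.9921 − 2.66000 ≈ 25.3 inHg.

25.3 inHg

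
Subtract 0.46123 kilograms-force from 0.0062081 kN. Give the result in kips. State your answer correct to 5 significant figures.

0.0062081 kN = 0.00139564 kip and 0.46123 kgf = 0.00101684 kip.
0.00139564 − 0.00101684 ≈ 0.00037880 kip.

0.00037880 kip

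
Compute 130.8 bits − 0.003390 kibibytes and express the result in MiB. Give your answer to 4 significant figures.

1.228 × 10^-5 mebibytes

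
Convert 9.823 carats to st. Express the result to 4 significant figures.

0.0003094 st

1 carat = 3.14946 × 10^-5 stone.
Then 9.823 × 3.14946 × 10^-5 ≈ 0.0003094 st.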